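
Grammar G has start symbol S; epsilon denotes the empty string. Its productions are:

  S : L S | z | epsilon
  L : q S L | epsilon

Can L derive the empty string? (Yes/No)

L has an epsilon-production, so L ⇒ epsilon.

Yes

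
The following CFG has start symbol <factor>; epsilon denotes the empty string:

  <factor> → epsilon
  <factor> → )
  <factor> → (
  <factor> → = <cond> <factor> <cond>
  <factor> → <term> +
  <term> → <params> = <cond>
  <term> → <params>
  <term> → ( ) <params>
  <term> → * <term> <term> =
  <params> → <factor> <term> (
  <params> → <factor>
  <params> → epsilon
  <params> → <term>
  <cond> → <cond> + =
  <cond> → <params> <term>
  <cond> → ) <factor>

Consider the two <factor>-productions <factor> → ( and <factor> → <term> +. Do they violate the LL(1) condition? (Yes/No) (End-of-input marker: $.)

Yes

FIRST(() = { ( } and FIRST(<term> +) = { (, ), *, +, = }.
Both contain (, so the two alternatives are not disjoint — LL(1) conflict.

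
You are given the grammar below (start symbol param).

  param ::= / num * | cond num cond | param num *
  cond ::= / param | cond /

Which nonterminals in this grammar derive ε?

No nonterminal has an empty production or an RHS whose symbols are all nullable.

{ } (none)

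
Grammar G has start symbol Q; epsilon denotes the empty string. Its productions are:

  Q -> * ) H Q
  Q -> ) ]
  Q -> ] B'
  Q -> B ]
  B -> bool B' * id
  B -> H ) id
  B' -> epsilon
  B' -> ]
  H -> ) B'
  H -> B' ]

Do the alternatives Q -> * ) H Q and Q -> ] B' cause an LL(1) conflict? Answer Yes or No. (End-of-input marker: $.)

No

FIRST(* ) H Q) = { * } and FIRST(] B') = { ] }.
The FIRST sets are disjoint and neither alternative is nullable — no conflict.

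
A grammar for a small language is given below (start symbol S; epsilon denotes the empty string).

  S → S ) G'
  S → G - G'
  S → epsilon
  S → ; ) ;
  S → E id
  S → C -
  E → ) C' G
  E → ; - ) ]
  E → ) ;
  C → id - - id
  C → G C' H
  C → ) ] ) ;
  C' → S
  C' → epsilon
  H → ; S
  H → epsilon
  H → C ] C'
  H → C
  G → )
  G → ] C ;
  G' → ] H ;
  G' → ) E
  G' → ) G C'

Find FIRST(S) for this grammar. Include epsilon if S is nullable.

From S → S ) G': S nullable, take FIRST(S) ∪ {)} = { ), ;, ], id }.
From S → G - G': add FIRST(G) = { ), ] }.
S → epsilon contributes epsilon.
S → ; ) ; contributes {;}.
From S → E id: add FIRST(E) = { ), ; }.
From S → C -: add FIRST(C) = { ), ], id }.
Union: FIRST(S) = { ), ;, ], id, epsilon }.

{ ), ;, ], id, epsilon }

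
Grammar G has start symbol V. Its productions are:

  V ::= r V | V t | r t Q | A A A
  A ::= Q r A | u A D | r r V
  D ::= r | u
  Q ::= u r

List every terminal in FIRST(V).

{ r, u }

V ::= r V contributes {r}.
From V ::= V t: add FIRST(V) = { r, u }.
V ::= r t Q contributes {r}.
From V ::= A A A: add FIRST(A) = { r, u }.
Union: FIRST(V) = { r, u }.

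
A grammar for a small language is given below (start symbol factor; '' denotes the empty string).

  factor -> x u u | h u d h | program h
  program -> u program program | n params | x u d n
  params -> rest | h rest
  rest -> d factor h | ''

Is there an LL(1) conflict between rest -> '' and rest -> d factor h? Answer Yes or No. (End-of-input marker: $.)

No

FIRST('') = { '' } and FIRST(d factor h) = { d }.
The first is nullable but FOLLOW(rest) = { h, n, u, x } is disjoint from FIRST of the second.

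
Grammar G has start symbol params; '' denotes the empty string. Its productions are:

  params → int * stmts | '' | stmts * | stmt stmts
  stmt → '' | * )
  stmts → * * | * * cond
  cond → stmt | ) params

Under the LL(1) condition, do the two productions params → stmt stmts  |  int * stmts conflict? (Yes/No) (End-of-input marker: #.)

No

FIRST(stmt stmts) = { * } and FIRST(int * stmts) = { int }.
The FIRST sets are disjoint and neither alternative is nullable — no conflict.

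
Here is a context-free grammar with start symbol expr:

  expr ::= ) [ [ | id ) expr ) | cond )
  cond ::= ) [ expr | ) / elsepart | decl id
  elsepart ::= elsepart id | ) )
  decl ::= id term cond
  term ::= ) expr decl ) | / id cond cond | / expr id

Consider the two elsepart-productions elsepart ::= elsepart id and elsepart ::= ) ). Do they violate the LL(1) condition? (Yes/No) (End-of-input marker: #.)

FIRST(elsepart id) = { ) } and FIRST() )) = { ) }.
Both contain ), so the two alternatives are not disjoint — LL(1) conflict.

Yes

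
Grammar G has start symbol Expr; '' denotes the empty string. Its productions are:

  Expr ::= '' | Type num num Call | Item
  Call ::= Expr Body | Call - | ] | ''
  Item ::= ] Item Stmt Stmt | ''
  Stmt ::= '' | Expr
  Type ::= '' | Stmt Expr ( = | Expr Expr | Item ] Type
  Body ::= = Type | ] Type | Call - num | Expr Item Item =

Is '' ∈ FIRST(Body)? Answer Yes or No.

Nullable nonterminals: Call, Expr, Item, Stmt, Type.
No production of Body has an RHS whose symbols are all nullable, so Body is not nullable.

No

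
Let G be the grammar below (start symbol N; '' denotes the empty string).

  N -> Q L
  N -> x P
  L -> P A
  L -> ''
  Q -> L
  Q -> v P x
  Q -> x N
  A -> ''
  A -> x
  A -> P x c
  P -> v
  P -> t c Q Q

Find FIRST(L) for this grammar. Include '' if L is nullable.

{ t, v, '' }

From L -> P A: add FIRST(P) = { t, v }.
L -> '' contributes ''.
Union: FIRST(L) = { t, v, '' }.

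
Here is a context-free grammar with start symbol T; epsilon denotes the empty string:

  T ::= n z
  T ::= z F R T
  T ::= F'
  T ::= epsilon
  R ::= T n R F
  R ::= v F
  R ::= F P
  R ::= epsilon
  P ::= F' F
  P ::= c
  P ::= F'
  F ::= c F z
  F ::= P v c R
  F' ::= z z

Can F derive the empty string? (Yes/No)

No

Nullable nonterminals: R, T.
No production of F has an RHS whose symbols are all nullable, so F is not nullable.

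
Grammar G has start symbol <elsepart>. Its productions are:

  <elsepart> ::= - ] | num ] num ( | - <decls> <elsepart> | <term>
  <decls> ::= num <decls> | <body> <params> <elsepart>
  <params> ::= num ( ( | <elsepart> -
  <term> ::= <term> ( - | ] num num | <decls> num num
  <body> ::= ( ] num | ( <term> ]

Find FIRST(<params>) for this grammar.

{ (, -, ], num }

<params> ::= num ( ( contributes {num}.
From <params> ::= <elsepart> -: add FIRST(<elsepart>) = { (, -, ], num }.
Union: FIRST(<params>) = { (, -, ], num }.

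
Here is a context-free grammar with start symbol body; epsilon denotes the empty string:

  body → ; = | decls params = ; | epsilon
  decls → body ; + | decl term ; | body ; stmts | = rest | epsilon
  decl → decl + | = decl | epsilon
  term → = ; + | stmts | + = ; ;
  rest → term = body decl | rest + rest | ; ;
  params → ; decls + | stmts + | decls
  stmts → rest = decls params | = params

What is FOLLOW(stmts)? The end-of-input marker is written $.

In decls → body ; stmts: stmts is at the end, add FOLLOW(decls) = { +, ;, = }.
In term → stmts: stmts is at the end, add FOLLOW(term) = { ;, = }.
In params → stmts +: add FIRST(+) = { + }.
Union: FOLLOW(stmts) = { +, ;, = }.

{ +, ;, = }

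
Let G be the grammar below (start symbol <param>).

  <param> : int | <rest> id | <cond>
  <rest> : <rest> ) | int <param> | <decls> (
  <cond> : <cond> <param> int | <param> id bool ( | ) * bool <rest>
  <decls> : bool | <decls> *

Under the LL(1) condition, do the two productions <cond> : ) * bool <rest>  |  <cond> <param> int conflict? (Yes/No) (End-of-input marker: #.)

Yes

FIRST() * bool <rest>) = { ) } and FIRST(<cond> <param> int) = { ), bool, int }.
Both contain ), so the two alternatives are not disjoint — LL(1) conflict.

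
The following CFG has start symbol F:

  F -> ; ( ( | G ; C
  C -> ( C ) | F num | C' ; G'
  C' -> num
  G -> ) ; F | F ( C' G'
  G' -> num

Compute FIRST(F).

{ ), ; }

F -> ; ( ( contributes {;}.
From F -> G ; C: add FIRST(G) = { ), ; }.
Union: FIRST(F) = { ), ; }.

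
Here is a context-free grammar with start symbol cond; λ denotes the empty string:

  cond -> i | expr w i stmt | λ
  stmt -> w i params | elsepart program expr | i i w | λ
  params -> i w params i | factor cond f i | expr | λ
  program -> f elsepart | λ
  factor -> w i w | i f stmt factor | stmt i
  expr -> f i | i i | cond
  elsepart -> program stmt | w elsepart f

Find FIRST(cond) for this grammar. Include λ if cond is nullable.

cond -> i contributes {i}.
From cond -> expr w i stmt: expr nullable, take FIRST(expr) ∪ {w} = { f, i, w }.
cond -> λ contributes λ.
Union: FIRST(cond) = { f, i, w, λ }.

{ f, i, w, λ }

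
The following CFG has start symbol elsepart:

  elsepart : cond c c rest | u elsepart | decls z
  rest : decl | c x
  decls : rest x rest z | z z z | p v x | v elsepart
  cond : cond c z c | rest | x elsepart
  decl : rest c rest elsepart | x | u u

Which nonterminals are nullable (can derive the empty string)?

{ } (none)

No nonterminal has an empty production or an RHS whose symbols are all nullable.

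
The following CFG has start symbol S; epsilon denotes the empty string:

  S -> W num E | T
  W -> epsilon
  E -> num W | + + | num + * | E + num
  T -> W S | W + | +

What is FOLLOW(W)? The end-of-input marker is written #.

{ #, +, num }

In S -> W num E: add FIRST(num E) = { num }.
In E -> num W: W is at the end, add FOLLOW(E) = { #, + }.
In T -> W S: add FIRST(S) = { +, num }.
In T -> W +: add FIRST(+) = { + }.
Union: FOLLOW(W) = { #, +, num }.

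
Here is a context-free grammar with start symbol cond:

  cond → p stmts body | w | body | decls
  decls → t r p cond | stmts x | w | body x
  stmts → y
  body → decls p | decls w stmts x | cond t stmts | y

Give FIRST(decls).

decls → t r p cond contributes {t}.
From decls → stmts x: add FIRST(stmts) = { y }.
decls → w contributes {w}.
From decls → body x: add FIRST(body) = { p, t, w, y }.
Union: FIRST(decls) = { p, t, w, y }.

{ p, t, w, y }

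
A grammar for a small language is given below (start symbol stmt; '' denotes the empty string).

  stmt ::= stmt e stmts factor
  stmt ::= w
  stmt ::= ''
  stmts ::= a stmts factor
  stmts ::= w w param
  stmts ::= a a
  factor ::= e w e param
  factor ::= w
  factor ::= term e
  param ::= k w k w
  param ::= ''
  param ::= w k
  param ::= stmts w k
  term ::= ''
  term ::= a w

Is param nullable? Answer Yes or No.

param has an ''-production, so param ⇒ ''.

Yes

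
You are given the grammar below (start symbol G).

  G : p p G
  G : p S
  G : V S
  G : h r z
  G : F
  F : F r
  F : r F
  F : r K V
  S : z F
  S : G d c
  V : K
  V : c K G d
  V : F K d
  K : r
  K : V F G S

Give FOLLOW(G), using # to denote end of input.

G is the start symbol, so # ∈ FOLLOW(G).
In G : p p G: G is at the end, add FOLLOW(G) = { #, c, d, h, p, r, z }.
In S : G d c: add FIRST(d c) = { d }.
In V : c K G d: add FIRST(d) = { d }.
In K : V F G S: add FIRST(S) = { c, h, p, r, z }.
Union: FOLLOW(G) = { #, c, d, h, p, r, z }.

{ #, c, d, h, p, r, z }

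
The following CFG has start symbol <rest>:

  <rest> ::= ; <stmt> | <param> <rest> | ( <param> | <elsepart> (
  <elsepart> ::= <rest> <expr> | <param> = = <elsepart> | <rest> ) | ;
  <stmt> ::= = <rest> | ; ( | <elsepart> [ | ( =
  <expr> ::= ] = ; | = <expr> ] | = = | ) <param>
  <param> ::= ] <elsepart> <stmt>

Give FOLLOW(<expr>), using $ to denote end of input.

In <elsepart> ::= <rest> <expr>: <expr> is at the end, add FOLLOW(<elsepart>) = { (, ;, =, [, ] }.
In <expr> ::= = <expr> ]: add FIRST(]) = { ] }.
Union: FOLLOW(<expr>) = { (, ;, =, [, ] }.

{ (, ;, =, [, ] }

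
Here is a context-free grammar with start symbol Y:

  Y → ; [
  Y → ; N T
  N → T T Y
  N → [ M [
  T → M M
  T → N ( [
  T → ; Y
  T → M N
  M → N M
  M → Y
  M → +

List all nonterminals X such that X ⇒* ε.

{ } (none)

No nonterminal has an empty production or an RHS whose symbols are all nullable.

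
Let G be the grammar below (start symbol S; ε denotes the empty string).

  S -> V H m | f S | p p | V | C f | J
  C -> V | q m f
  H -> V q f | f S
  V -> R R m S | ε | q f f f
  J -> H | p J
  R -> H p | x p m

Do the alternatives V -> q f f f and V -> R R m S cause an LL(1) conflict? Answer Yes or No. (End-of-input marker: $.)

Yes

FIRST(q f f f) = { q } and FIRST(R R m S) = { f, q, x }.
Both contain q, so the two alternatives are not disjoint — LL(1) conflict.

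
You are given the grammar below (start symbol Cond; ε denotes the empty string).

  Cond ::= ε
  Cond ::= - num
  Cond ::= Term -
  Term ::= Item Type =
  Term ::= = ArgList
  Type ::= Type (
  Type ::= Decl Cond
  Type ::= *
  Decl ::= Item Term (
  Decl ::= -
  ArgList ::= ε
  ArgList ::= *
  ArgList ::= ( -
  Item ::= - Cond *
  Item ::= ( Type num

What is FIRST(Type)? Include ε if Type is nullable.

From Type ::= Type (: add FIRST(Type) = { (, *, - }.
From Type ::= Decl Cond: add FIRST(Decl) = { (, - }.
Type ::= * contributes {*}.
Union: FIRST(Type) = { (, *, - }.

{ (, *, - }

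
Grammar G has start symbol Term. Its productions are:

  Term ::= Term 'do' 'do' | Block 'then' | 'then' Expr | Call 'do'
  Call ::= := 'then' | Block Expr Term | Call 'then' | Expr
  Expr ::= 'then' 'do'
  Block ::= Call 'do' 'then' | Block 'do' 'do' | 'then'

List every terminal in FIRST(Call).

{ 'then', := }

Call ::= := 'then' contributes {:=}.
From Call ::= Block Expr Term: add FIRST(Block) = { 'then', := }.
From Call ::= Call 'then': add FIRST(Call) = { 'then', := }.
From Call ::= Expr: add FIRST(Expr) = { 'then' }.
Union: FIRST(Call) = { 'then', := }.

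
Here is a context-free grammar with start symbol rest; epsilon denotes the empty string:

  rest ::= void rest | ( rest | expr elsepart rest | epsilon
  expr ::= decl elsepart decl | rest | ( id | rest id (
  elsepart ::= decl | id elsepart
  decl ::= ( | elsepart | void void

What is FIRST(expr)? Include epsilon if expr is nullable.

From expr ::= decl elsepart decl: add FIRST(decl) = { (, id, void }.
From expr ::= rest: add FIRST(rest) = { (, id, void, epsilon } (including epsilon since rest is nullable).
expr ::= ( id contributes {(}.
From expr ::= rest id (: rest nullable, take FIRST(rest) ∪ {id} = { (, id, void }.
Union: FIRST(expr) = { (, id, void, epsilon }.

{ (, id, void, epsilon }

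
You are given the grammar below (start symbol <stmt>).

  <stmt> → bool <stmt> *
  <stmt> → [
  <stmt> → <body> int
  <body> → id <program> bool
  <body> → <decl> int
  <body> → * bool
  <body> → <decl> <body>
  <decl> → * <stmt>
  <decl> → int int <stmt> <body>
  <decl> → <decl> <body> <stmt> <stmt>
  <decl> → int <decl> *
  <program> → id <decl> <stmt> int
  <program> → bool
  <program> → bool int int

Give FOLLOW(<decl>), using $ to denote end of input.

In <body> → <decl> int: add FIRST(int) = { int }.
In <body> → <decl> <body>: add FIRST(<body>) = { *, id, int }.
In <decl> → <decl> <body> <stmt> <stmt>: add FIRST(<body> <stmt> <stmt>) = { *, id, int }.
In <decl> → int <decl> *: add FIRST(*) = { * }.
In <program> → id <decl> <stmt> int: add FIRST(<stmt> int) = { *, [, bool, id, int }.
Union: FOLLOW(<decl>) = { *, [, bool, id, int }.

{ *, [, bool, id, int }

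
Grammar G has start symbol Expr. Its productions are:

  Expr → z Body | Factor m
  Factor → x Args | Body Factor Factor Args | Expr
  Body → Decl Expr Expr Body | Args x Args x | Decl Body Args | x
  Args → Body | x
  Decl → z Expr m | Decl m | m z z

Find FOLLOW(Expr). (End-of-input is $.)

{ $, m, x, z }

Expr is the start symbol, so $ ∈ FOLLOW(Expr).
In Factor → Expr: Expr is at the end, add FOLLOW(Factor) = { m, x, z }.
In Body → Decl Expr Expr Body: add FIRST(Expr Body) = { m, x, z }.
In Body → Decl Expr Expr Body: add FIRST(Body) = { m, x, z }.
In Decl → z Expr m: add FIRST(m) = { m }.
Union: FOLLOW(Expr) = { $, m, x, z }.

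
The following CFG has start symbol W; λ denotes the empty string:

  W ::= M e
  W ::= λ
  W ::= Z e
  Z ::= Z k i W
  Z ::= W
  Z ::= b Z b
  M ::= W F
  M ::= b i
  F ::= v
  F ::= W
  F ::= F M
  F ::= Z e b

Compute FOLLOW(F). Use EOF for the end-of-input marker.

{ b, e, k, v }

In M ::= W F: F is at the end, add FOLLOW(M) = { b, e, k, v }.
In F ::= F M: add FIRST(M)\{λ} = { b, e, k, v }.
  Since M is nullable, also add FOLLOW(F) = { b, e, k, v }.
Union: FOLLOW(F) = { b, e, k, v }.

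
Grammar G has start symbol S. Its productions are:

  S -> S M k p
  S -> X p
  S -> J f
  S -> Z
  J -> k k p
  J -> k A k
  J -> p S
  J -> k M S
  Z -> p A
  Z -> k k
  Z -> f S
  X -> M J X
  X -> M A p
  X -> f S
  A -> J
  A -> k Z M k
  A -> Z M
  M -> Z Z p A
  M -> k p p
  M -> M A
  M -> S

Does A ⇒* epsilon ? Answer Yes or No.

No

No nonterminal in this grammar is nullable.
No production of A has an RHS whose symbols are all nullable, so A is not nullable.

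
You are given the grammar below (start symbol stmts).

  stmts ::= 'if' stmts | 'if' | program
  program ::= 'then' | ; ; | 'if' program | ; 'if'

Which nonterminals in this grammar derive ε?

{ } (none)

No nonterminal has an empty production or an RHS whose symbols are all nullable.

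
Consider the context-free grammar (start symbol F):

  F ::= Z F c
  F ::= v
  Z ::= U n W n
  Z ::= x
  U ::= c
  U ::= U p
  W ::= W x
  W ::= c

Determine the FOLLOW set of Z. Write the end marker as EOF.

{ c, v, x }

In F ::= Z F c: add FIRST(F c) = { c, v, x }.
Union: FOLLOW(Z) = { c, v, x }.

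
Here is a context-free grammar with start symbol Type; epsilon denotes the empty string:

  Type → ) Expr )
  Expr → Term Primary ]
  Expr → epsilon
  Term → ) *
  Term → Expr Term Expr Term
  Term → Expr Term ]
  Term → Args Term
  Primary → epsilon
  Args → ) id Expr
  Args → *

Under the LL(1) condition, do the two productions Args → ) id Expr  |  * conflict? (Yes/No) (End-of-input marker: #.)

No

FIRST() id Expr) = { ) } and FIRST(*) = { * }.
The FIRST sets are disjoint and neither alternative is nullable — no conflict.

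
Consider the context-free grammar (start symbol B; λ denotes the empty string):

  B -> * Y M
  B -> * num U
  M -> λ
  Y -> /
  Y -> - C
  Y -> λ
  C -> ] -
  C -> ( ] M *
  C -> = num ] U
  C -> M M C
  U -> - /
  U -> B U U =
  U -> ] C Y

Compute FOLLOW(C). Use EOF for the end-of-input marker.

{ EOF, *, -, /, =, ] }

In Y -> - C: C is at the end, add FOLLOW(Y) = { EOF, *, -, /, =, ] }.
In C -> M M C: C is at the end, add FOLLOW(C) = { EOF, *, -, /, =, ] }.
In U -> ] C Y: add FIRST(Y)\{λ} = { -, / }.
  Since Y is nullable, also add FOLLOW(U) = { EOF, *, -, /, =, ] }.
Union: FOLLOW(C) = { EOF, *, -, /, =, ] }.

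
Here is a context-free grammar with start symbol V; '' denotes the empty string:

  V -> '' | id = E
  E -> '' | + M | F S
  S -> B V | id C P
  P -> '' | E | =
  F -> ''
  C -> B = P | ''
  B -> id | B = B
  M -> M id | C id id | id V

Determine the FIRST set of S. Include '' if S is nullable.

{ id }

From S -> B V: add FIRST(B) = { id }.
S -> id C P contributes {id}.
Union: FIRST(S) = { id }.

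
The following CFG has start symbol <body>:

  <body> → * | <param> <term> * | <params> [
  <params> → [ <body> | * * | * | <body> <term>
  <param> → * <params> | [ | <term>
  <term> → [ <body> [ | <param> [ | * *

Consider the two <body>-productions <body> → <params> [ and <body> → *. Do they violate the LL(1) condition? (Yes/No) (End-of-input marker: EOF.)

FIRST(<params> [) = { *, [ } and FIRST(*) = { * }.
Both contain *, so the two alternatives are not disjoint — LL(1) conflict.

Yes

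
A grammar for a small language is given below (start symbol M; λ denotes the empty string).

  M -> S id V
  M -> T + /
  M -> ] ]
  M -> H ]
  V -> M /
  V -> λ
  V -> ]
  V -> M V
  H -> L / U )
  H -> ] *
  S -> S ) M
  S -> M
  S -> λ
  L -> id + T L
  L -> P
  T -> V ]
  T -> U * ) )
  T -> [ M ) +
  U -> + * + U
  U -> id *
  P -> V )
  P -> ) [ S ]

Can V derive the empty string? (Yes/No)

Yes

V has an λ-production, so V ⇒ λ.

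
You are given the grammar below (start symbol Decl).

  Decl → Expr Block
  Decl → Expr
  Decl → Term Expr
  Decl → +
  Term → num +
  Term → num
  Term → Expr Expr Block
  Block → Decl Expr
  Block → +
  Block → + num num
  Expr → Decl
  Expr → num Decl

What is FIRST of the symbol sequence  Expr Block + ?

{ +, num }

Add FIRST(Expr) = { +, num }; Expr is not nullable, stop.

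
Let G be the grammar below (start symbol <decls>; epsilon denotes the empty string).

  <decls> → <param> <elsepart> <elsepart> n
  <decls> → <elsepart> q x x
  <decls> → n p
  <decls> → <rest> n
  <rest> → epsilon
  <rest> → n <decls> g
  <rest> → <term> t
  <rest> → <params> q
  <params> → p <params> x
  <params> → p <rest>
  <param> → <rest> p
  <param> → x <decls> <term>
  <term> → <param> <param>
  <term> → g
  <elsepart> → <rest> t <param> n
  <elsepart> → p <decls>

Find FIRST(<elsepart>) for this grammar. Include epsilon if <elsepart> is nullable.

From <elsepart> → <rest> t <param> n: <rest> nullable, take FIRST(<rest>) ∪ {t} = { g, n, p, t, x }.
<elsepart> → p <decls> contributes {p}.
Union: FIRST(<elsepart>) = { g, n, p, t, x }.

{ g, n, p, t, x }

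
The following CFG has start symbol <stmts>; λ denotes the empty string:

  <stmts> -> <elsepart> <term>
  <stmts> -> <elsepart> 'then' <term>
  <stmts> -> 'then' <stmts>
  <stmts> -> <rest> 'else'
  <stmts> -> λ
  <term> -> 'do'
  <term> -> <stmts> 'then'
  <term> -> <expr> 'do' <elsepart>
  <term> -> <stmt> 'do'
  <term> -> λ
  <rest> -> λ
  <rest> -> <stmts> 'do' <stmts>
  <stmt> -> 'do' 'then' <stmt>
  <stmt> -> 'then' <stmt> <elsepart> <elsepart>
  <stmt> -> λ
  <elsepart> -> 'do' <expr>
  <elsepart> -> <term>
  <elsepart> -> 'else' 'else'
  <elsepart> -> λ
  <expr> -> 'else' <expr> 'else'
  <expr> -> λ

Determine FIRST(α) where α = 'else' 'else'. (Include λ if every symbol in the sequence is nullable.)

'else' is a terminal; add {'else'} and stop.

{ 'else' }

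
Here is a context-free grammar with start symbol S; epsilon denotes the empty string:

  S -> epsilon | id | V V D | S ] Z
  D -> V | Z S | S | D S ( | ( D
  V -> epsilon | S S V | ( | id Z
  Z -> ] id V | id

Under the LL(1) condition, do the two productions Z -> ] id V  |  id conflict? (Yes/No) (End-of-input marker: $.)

FIRST(] id V) = { ] } and FIRST(id) = { id }.
The FIRST sets are disjoint and neither alternative is nullable — no conflict.

No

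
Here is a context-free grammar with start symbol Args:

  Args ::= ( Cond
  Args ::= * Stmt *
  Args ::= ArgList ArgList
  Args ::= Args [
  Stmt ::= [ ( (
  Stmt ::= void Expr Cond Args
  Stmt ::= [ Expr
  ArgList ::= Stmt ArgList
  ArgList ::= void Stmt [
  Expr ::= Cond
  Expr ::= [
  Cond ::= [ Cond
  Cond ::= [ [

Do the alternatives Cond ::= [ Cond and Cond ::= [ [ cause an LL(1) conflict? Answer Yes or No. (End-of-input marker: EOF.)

Yes

FIRST([ Cond) = { [ } and FIRST([ [) = { [ }.
Both contain [, so the two alternatives are not disjoint — LL(1) conflict.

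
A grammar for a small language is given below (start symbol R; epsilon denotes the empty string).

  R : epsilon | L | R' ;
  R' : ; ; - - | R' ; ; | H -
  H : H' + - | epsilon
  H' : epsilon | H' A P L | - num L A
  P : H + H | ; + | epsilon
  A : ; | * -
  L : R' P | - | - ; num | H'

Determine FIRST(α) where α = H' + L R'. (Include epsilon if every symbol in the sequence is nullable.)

{ *, +, -, ; }

Add FIRST(H')\{epsilon} = { *, -, ; }; H' is nullable, continue.
+ is a terminal; add {+} and stop.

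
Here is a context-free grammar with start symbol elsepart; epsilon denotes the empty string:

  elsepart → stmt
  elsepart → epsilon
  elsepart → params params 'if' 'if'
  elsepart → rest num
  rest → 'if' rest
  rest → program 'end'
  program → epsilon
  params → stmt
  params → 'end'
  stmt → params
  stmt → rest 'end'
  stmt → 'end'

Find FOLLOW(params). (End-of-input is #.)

In elsepart → params params 'if' 'if': add FIRST(params 'if' 'if') = { 'end', 'if' }.
In elsepart → params params 'if' 'if': add FIRST('if' 'if') = { 'if' }.
In stmt → params: params is at the end, add FOLLOW(stmt) = { #, 'end', 'if' }.
Union: FOLLOW(params) = { #, 'end', 'if' }.

{ #, 'end', 'if' }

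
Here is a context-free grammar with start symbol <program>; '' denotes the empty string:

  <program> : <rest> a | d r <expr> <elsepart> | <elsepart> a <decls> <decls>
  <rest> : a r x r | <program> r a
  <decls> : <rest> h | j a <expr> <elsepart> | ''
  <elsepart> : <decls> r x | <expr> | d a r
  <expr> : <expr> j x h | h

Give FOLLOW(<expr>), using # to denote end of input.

{ #, a, d, h, j, r }

In <program> : d r <expr> <elsepart>: add FIRST(<elsepart>) = { a, d, h, j, r }.
In <decls> : j a <expr> <elsepart>: add FIRST(<elsepart>) = { a, d, h, j, r }.
In <elsepart> : <expr>: <expr> is at the end, add FOLLOW(<elsepart>) = { #, a, d, h, j, r }.
In <expr> : <expr> j x h: add FIRST(j x h) = { j }.
Union: FOLLOW(<expr>) = { #, a, d, h, j, r }.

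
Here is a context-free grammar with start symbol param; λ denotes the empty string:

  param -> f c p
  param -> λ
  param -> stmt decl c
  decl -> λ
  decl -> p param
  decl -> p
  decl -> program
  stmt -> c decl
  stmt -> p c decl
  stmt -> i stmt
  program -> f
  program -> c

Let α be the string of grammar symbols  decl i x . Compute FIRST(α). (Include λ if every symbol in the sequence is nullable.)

{ c, f, i, p }

Add FIRST(decl)\{λ} = { c, f, p }; decl is nullable, continue.
i is a terminal; add {i} and stop.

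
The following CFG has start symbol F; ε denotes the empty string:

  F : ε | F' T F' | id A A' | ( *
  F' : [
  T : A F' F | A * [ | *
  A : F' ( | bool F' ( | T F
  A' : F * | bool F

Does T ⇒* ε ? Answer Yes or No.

Nullable nonterminals: F.
No production of T has an RHS whose symbols are all nullable, so T is not nullable.

No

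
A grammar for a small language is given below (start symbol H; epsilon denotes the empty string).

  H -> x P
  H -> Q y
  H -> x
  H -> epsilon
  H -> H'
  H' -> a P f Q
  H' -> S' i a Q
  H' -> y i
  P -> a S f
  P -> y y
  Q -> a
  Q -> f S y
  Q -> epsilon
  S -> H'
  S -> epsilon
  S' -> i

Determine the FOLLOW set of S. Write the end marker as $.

In P -> a S f: add FIRST(f) = { f }.
In Q -> f S y: add FIRST(y) = { y }.
Union: FOLLOW(S) = { f, y }.

{ f, y }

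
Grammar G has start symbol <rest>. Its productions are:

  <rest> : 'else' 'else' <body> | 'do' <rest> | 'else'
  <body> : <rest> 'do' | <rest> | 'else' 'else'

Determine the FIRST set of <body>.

From <body> : <rest> 'do': add FIRST(<rest>) = { 'do', 'else' }.
From <body> : <rest>: add FIRST(<rest>) = { 'do', 'else' }.
<body> : 'else' 'else' contributes {'else'}.
Union: FIRST(<body>) = { 'do', 'else' }.

{ 'do', 'else' }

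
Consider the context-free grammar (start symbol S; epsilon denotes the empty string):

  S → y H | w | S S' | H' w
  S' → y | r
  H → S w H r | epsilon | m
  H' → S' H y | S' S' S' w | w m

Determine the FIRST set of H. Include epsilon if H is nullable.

From H → S w H r: add FIRST(S) = { r, w, y }.
H → epsilon contributes epsilon.
H → m contributes {m}.
Union: FIRST(H) = { m, r, w, y, epsilon }.

{ m, r, w, y, epsilon }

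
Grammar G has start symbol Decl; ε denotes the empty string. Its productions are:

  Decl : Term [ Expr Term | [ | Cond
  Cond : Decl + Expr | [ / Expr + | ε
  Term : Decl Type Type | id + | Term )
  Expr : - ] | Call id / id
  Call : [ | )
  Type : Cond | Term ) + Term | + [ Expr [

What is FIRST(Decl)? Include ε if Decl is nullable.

From Decl : Term [ Expr Term: Term nullable, take FIRST(Term) ∪ {[} = { ), +, [, id }.
Decl : [ contributes {[}.
From Decl : Cond: add FIRST(Cond) = { ), +, [, id, ε } (including ε since Cond is nullable).
Union: FIRST(Decl) = { ), +, [, id, ε }.

{ ), +, [, id, ε }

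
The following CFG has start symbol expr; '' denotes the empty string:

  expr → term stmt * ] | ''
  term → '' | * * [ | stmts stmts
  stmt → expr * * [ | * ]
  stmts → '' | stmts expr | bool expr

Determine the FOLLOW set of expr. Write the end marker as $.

expr is the start symbol, so $ ∈ FOLLOW(expr).
In stmt → expr * * [: add FIRST(* * [) = { * }.
In stmts → stmts expr: expr is at the end, add FOLLOW(stmts) = { *, bool }.
In stmts → bool expr: expr is at the end, add FOLLOW(stmts) = { *, bool }.
Union: FOLLOW(expr) = { $, *, bool }.

{ $, *, bool }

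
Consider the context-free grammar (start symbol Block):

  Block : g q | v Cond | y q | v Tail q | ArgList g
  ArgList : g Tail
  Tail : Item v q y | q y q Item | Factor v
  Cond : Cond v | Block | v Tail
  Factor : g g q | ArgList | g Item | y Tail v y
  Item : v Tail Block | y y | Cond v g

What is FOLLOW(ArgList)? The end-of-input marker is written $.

{ g, v }

In Block : ArgList g: add FIRST(g) = { g }.
In Factor : ArgList: ArgList is at the end, add FOLLOW(Factor) = { v }.
Union: FOLLOW(ArgList) = { g, v }.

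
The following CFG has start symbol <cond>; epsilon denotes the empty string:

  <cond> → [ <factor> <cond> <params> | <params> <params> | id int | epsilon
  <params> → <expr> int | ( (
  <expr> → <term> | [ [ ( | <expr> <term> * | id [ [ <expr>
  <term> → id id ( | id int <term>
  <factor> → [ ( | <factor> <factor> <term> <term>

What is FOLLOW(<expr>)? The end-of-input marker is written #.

In <params> → <expr> int: add FIRST(int) = { int }.
In <expr> → <expr> <term> *: add FIRST(<term> *) = { id }.
In <expr> → id [ [ <expr>: <expr> is at the end, add FOLLOW(<expr>) = { id, int }.
Union: FOLLOW(<expr>) = { id, int }.

{ id, int }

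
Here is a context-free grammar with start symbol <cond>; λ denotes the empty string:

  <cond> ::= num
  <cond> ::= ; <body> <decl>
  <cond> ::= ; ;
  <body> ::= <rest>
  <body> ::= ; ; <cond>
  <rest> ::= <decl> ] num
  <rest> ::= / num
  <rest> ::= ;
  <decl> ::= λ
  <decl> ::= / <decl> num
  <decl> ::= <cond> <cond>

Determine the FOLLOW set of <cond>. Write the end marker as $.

<cond> is the start symbol, so $ ∈ FOLLOW(<cond>).
In <body> ::= ; ; <cond>: <cond> is at the end, add FOLLOW(<body>) = { $, /, ;, ], num }.
In <decl> ::= <cond> <cond>: add FIRST(<cond>) = { ;, num }.
In <decl> ::= <cond> <cond>: <cond> is at the end, add FOLLOW(<decl>) = { $, /, ;, ], num }.
Union: FOLLOW(<cond>) = { $, /, ;, ], num }.

{ $, /, ;, ], num }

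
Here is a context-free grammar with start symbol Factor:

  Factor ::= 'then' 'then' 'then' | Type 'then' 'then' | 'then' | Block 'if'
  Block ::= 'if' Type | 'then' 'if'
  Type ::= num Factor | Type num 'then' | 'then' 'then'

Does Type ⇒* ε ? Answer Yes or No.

No nonterminal in this grammar is nullable.
No production of Type has an RHS whose symbols are all nullable, so Type is not nullable.

No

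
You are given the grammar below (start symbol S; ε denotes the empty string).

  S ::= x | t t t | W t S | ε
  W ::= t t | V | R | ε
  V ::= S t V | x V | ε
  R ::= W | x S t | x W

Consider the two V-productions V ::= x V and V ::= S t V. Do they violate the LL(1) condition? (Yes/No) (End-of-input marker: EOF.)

Yes

FIRST(x V) = { x } and FIRST(S t V) = { t, x }.
Both contain x, so the two alternatives are not disjoint — LL(1) conflict.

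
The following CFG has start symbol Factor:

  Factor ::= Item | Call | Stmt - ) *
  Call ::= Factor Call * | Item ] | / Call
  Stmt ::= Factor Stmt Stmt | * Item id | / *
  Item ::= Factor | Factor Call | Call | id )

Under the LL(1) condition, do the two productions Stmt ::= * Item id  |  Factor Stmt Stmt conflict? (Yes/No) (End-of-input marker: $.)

Yes

FIRST(* Item id) = { * } and FIRST(Factor Stmt Stmt) = { *, /, id }.
Both contain *, so the two alternatives are not disjoint — LL(1) conflict.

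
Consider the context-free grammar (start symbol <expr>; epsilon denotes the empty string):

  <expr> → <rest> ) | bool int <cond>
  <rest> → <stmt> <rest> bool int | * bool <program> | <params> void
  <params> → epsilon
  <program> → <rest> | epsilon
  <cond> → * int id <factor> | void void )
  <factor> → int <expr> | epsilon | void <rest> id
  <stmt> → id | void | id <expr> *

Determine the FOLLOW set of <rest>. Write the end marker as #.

{ ), bool, id }

In <expr> → <rest> ): add FIRST()) = { ) }.
In <rest> → <stmt> <rest> bool int: add FIRST(bool int) = { bool }.
In <program> → <rest>: <rest> is at the end, add FOLLOW(<program>) = { ), bool, id }.
In <factor> → void <rest> id: add FIRST(id) = { id }.
Union: FOLLOW(<rest>) = { ), bool, id }.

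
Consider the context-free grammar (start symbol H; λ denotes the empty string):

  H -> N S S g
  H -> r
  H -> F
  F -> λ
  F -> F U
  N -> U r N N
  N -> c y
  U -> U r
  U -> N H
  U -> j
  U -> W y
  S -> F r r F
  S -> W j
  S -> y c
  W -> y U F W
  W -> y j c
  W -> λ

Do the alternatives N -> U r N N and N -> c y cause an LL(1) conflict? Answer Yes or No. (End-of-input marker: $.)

Yes

FIRST(U r N N) = { c, j, y } and FIRST(c y) = { c }.
Both contain c, so the two alternatives are not disjoint — LL(1) conflict.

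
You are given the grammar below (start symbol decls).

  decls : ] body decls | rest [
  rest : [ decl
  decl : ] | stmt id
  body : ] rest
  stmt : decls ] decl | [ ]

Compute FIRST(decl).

decl : ] contributes {]}.
From decl : stmt id: add FIRST(stmt) = { [, ] }.
Union: FIRST(decl) = { [, ] }.

{ [, ] }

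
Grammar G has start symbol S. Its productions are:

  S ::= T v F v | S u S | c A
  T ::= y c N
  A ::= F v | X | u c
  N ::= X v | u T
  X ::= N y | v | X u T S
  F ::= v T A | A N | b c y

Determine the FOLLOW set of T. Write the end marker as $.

{ b, c, u, v, y }

In S ::= T v F v: add FIRST(v F v) = { v }.
In N ::= u T: T is at the end, add FOLLOW(N) = { b, c, u, v, y }.
In X ::= X u T S: add FIRST(S) = { c, y }.
In F ::= v T A: add FIRST(A) = { b, u, v }.
Union: FOLLOW(T) = { b, c, u, v, y }.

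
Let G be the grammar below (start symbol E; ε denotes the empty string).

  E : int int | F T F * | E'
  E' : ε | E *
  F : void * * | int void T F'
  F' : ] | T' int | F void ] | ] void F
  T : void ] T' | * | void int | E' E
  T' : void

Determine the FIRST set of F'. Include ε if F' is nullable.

{ ], int, void }

F' : ] contributes {]}.
From F' : T' int: add FIRST(T') = { void }.
From F' : F void ]: add FIRST(F) = { int, void }.
F' : ] void F contributes {]}.
Union: FIRST(F') = { ], int, void }.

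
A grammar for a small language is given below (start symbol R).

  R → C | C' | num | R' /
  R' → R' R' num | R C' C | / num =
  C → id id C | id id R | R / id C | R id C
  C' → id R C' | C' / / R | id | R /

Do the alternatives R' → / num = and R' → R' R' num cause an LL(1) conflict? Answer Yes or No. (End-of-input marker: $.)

FIRST(/ num =) = { / } and FIRST(R' R' num) = { /, id, num }.
Both contain /, so the two alternatives are not disjoint — LL(1) conflict.

Yes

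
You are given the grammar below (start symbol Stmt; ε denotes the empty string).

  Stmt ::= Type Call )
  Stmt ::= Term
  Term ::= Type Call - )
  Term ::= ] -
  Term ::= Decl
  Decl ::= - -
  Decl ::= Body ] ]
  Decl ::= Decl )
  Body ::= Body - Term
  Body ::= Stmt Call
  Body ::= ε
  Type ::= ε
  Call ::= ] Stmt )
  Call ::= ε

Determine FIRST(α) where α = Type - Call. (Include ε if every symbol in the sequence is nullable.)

{ - }

Add FIRST(Type)\{ε} = {  }; Type is nullable, continue.
- is a terminal; add {-} and stop.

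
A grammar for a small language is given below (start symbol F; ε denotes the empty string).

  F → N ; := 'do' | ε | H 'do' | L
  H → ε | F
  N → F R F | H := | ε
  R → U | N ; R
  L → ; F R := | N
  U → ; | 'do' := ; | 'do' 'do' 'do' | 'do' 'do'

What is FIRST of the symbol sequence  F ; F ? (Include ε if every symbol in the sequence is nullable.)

{ 'do', :=, ; }

Add FIRST(F)\{ε} = { 'do', :=, ; }; F is nullable, continue.
; is a terminal; add {;} and stop.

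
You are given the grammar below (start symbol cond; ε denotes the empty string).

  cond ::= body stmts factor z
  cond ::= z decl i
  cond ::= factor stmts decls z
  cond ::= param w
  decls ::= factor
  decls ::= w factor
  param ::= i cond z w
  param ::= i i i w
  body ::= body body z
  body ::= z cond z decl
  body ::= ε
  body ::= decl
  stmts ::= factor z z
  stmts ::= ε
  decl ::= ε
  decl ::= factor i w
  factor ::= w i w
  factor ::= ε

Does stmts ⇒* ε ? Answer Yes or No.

Yes

stmts has an ε-production, so stmts ⇒ ε.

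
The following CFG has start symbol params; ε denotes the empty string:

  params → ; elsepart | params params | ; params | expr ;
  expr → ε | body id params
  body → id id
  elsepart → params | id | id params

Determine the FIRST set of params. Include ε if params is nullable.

{ ;, id }

params → ; elsepart contributes {;}.
From params → params params: add FIRST(params) = { ;, id }.
params → ; params contributes {;}.
From params → expr ;: expr nullable, take FIRST(expr) ∪ {;} = { ;, id }.
Union: FIRST(params) = { ;, id }.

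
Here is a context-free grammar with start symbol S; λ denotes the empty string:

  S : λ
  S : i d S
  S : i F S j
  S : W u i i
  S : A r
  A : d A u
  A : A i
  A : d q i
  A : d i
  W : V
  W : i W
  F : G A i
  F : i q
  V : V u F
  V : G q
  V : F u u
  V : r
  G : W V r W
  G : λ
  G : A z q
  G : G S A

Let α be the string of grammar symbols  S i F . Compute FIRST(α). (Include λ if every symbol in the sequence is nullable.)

{ d, i, q, r }

Add FIRST(S)\{λ} = { d, i, q, r }; S is nullable, continue.
i is a terminal; add {i} and stop.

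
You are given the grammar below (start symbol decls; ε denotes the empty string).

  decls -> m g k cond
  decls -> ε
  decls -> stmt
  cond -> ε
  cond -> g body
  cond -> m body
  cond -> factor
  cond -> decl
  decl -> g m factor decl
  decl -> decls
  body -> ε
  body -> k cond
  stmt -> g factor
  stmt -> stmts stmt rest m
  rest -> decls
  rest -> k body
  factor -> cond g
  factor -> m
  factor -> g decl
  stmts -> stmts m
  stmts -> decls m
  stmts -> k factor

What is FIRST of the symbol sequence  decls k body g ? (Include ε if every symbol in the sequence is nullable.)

Add FIRST(decls)\{ε} = { g, k, m }; decls is nullable, continue.
k is a terminal; add {k} and stop.

{ g, k, m }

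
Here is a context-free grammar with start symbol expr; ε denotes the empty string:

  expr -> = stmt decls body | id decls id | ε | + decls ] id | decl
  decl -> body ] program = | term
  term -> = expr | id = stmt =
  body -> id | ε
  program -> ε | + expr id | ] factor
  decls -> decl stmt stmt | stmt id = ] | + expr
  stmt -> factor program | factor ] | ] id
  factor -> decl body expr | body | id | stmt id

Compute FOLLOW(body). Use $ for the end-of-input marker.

{ $, +, =, ], id }

In expr -> = stmt decls body: body is at the end, add FOLLOW(expr) = { $, +, =, ], id }.
In decl -> body ] program =: add FIRST(] program =) = { ] }.
In factor -> decl body expr: add FIRST(expr)\{ε} = { +, =, ], id }.
  Since expr is nullable, also add FOLLOW(factor) = { $, +, =, ], id }.
In factor -> body: body is at the end, add FOLLOW(factor) = { $, +, =, ], id }.
Union: FOLLOW(body) = { $, +, =, ], id }.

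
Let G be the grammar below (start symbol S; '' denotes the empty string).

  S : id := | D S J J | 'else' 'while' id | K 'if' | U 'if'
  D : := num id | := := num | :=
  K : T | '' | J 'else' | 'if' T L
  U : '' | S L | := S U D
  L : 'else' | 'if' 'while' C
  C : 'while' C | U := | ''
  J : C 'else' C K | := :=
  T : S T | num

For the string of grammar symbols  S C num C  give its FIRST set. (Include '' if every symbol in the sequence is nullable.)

{ 'else', 'if', 'while', :=, id, num }

Add FIRST(S) = { 'else', 'if', 'while', :=, id, num }; S is not nullable, stop.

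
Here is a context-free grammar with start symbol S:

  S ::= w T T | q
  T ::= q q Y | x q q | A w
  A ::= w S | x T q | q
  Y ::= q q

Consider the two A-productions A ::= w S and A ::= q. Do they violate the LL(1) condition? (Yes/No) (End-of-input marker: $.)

No

FIRST(w S) = { w } and FIRST(q) = { q }.
The FIRST sets are disjoint and neither alternative is nullable — no conflict.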